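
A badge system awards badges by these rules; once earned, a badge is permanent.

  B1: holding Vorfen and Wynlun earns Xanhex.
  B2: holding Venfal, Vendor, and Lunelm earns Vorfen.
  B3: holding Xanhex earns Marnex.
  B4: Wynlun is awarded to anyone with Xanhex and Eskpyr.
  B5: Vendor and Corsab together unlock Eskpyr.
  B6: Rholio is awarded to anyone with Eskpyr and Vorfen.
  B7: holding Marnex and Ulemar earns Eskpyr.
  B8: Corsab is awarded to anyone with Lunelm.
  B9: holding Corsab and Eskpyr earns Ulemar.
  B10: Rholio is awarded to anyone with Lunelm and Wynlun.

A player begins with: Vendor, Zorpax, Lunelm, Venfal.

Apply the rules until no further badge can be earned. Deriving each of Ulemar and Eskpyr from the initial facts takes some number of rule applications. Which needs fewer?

Eskpyr

Eskpyr: With Lunelm, Corsab is earned (B8). With Vendor and Corsab, Eskpyr is earned (B5). [2 rule applications]
Ulemar: With Lunelm, Corsab is earned (B8). With Vendor and Corsab, Eskpyr is earned (B5). With Corsab and Eskpyr, Ulemar is earned (B9). [3 rule applications]
Eskpyr needs fewer.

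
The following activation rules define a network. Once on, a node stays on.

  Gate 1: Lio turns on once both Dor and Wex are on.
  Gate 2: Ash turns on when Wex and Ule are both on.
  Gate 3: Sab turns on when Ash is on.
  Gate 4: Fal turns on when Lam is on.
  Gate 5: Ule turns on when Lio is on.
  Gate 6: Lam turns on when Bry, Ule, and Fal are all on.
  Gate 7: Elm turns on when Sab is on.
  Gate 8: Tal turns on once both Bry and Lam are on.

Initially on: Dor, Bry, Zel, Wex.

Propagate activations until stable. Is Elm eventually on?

Gate 1: Dor and Wex on → Lio on.
Lio is on, so Ule turns on (Gate 5).
Gate 2: Wex and Ule on → Ash on.
Ash is on, so Sab turns on (Gate 3).
Gate 7: Sab on → Elm on.

Yes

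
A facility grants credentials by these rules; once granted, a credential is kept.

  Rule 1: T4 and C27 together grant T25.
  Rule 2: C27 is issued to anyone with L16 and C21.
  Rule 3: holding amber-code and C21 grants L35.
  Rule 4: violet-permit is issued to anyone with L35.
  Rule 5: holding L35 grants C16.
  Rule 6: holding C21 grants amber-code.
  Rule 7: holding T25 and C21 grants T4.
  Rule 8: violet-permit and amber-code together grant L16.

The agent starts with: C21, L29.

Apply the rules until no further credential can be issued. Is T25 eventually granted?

T25 would need T4 and C27 (Rule 1), but T4 is never granted.

No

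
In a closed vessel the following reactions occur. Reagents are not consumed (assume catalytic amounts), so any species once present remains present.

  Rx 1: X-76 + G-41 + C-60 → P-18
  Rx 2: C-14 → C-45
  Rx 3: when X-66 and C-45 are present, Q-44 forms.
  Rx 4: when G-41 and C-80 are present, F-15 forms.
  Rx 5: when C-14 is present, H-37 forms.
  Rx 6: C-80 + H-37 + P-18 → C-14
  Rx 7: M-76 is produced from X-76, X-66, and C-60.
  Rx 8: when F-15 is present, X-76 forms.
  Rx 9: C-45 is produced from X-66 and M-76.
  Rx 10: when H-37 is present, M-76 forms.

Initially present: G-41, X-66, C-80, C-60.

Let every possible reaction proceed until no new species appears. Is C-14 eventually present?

No

C-14 would need C-80, H-37, and P-18 (Rx 6), but H-37 never forms.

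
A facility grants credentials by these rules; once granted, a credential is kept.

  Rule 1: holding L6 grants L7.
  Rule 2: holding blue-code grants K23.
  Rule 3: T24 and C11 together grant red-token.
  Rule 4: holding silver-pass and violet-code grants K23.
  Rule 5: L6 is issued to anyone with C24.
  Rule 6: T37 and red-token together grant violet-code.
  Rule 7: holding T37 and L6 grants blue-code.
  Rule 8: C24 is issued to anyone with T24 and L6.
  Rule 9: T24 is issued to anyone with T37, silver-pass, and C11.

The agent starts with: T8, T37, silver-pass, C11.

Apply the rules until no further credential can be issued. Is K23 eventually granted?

Holding T37, silver-pass, and C11 grants T24 (Rule 9).
Holding T24 and C11 grants red-token (Rule 3).
Holding T37 and red-token grants violet-code (Rule 6).
Holding silver-pass and violet-code grants K23 (Rule 4).

Yes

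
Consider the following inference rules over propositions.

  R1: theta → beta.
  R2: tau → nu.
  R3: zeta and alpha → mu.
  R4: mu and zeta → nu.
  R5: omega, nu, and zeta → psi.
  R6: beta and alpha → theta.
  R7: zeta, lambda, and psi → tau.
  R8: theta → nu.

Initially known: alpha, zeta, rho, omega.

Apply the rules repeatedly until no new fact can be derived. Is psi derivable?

From zeta and alpha, R3 gives mu.
mu and zeta hold, so nu follows (R4).
omega, nu, and zeta hold, so psi follows (R5).

Yes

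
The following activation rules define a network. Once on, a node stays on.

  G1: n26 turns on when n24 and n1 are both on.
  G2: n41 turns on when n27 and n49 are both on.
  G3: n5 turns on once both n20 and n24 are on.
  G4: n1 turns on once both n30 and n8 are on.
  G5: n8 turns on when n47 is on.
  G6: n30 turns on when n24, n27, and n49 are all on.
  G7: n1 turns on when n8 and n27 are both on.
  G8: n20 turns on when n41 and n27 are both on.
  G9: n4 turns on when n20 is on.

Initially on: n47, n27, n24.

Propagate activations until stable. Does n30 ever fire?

n30 would need n24, n27, and n49 (G6), but n49 never turns on.

No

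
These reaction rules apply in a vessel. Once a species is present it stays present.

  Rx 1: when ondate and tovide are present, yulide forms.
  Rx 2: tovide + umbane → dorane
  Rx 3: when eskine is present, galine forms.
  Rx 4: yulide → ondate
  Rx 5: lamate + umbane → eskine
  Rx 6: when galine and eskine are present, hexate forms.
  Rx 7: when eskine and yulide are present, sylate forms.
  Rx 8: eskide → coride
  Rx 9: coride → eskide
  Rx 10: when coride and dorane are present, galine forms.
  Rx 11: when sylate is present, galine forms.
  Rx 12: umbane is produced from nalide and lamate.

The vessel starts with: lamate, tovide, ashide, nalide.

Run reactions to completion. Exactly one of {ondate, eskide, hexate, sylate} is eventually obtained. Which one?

nalide and lamate present → umbane forms (Rx 12).
lamate and umbane present → eskine forms (Rx 5).
eskine present → galine forms (Rx 3).
galine and eskine present → hexate forms (Rx 6).
sylate would need eskine and yulide (Rx 7), but yulide never forms. ondate would need yulide (Rx 4), but yulide never forms. eskide would need coride (Rx 9), but coride never forms.

hexate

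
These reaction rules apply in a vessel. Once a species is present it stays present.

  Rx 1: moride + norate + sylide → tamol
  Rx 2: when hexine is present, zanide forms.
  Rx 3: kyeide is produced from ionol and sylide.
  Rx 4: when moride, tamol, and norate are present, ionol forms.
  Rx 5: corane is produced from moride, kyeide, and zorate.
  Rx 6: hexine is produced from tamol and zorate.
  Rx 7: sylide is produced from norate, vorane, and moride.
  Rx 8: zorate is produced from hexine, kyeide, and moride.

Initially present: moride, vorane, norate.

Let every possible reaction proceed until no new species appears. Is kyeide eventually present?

Yes

norate, vorane, and moride present → sylide forms (Rx 7).
moride, norate, and sylide present → tamol forms (Rx 1).
moride, tamol, and norate present → ionol forms (Rx 4).
ionol and sylide present → kyeide forms (Rx 3).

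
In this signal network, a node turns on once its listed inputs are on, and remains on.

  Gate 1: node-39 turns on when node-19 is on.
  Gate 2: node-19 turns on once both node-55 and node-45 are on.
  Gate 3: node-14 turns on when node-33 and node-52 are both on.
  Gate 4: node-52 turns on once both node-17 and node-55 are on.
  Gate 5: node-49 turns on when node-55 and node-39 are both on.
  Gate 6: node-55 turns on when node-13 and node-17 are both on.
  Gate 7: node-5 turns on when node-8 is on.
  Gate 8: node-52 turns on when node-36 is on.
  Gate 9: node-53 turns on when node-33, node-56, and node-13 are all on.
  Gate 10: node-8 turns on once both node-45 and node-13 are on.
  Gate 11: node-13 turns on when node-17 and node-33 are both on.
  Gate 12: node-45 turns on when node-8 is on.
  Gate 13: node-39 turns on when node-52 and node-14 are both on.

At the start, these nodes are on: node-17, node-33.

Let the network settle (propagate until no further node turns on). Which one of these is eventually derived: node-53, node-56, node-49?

node-49

Gate 11: node-17 and node-33 on → node-13 on.
Gate 6: node-13 and node-17 on → node-55 on.
Gate 4: node-17 and node-55 on → node-52 on.
node-33 and node-52 are on, so node-14 turns on (Gate 3).
Gate 13: node-52 and node-14 on → node-39 on.
node-55 and node-39 are on, so node-49 turns on (Gate 5).
No rule produces node-56, and it is not given. node-53 would need node-33, node-56, and node-13 (Gate 9), but node-56 never turns on.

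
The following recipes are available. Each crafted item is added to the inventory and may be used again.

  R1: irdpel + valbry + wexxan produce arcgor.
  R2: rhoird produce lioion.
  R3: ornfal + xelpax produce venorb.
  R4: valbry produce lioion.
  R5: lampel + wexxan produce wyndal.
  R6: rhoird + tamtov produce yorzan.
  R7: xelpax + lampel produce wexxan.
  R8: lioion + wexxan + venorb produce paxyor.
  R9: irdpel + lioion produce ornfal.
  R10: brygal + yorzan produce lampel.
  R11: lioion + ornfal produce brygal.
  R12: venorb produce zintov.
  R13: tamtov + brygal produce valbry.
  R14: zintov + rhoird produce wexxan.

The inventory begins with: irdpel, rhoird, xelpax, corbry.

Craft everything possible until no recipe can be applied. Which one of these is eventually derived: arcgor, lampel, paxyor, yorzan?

paxyor

rhoird → lioion (R2).
irdpel + lioion → ornfal (R9).
ornfal + xelpax → venorb (R3).
Using R12, venorb makes zintov.
Using R14, zintov and rhoird make wexxan.
lioion + wexxan + venorb → paxyor (R8).
arcgor would need irdpel, valbry, and wexxan (R1), but valbry is never obtained. lampel would need brygal and yorzan (R10), but yorzan is never obtained. yorzan would need rhoird and tamtov (R6), but tamtov is never obtained.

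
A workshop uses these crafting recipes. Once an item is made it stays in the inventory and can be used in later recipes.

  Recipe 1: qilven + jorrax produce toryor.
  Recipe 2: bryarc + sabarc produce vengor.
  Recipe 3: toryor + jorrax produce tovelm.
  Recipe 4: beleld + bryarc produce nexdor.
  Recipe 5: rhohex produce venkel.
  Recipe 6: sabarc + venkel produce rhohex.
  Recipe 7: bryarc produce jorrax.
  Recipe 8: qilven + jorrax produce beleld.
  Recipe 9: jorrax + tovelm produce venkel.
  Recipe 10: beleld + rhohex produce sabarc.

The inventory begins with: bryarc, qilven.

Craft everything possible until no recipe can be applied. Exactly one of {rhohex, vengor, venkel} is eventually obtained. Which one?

venkel

Using Recipe 7, bryarc makes jorrax.
Using Recipe 1, qilven and jorrax make toryor.
Using Recipe 3, toryor and jorrax make tovelm.
Using Recipe 9, jorrax and tovelm make venkel.
rhohex would need sabarc and venkel (Recipe 6), but sabarc is never obtained. vengor would need bryarc and sabarc (Recipe 2), but sabarc is never obtained.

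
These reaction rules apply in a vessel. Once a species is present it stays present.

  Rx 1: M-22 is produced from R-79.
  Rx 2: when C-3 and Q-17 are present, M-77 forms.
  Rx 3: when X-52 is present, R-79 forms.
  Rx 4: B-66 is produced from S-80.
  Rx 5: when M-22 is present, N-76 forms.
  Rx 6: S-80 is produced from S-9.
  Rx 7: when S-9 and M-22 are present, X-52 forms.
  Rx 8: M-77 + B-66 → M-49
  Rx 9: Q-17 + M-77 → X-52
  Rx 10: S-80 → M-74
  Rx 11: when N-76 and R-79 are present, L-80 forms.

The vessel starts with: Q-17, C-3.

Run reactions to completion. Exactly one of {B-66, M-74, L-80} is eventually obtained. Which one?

C-3 and Q-17 present → M-77 forms (Rx 2).
Q-17 and M-77 present → X-52 forms (Rx 9).
X-52 present → R-79 forms (Rx 3).
R-79 present → M-22 forms (Rx 1).
M-22 present → N-76 forms (Rx 5).
N-76 and R-79 present → L-80 forms (Rx 11).
M-74 would need S-80 (Rx 10), but S-80 never forms. B-66 would need S-80 (Rx 4), but S-80 never forms.

L-80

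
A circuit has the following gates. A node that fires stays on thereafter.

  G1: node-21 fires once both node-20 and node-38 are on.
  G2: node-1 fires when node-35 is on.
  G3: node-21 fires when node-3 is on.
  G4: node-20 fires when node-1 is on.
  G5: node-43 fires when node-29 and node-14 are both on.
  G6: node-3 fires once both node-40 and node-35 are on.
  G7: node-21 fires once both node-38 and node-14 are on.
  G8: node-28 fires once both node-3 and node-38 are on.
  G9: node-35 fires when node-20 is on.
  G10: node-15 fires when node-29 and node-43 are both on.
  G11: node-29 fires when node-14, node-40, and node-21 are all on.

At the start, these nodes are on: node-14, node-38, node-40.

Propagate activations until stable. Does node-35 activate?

node-35 would need node-20 (G9), but node-20 never turns on.

No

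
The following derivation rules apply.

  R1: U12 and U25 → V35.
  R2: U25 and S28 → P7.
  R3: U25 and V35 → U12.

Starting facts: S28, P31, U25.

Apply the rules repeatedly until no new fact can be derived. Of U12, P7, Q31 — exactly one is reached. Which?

P7

From U25 and S28, R2 gives P7.
No rule produces Q31, and it is not given. U12 would need U25 and V35 (R3), but V35 is never established.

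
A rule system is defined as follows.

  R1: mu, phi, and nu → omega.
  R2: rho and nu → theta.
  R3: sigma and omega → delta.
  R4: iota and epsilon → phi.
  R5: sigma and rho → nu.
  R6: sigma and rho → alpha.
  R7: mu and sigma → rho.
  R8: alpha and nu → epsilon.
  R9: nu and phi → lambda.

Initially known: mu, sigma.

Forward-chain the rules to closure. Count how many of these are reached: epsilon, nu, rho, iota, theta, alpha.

From mu and sigma, R7 gives rho.
From sigma and rho, R5 gives nu.
sigma and rho hold, so alpha follows (R6).
rho and nu hold, so theta follows (R2).
alpha and nu hold, so epsilon follows (R8).
epsilon: reached.
nu: reached.
rho: reached.
No rule produces iota, and it is not given.
theta: reached.
alpha: reached.
Reached: epsilon, nu, rho, theta, and alpha — 5 of the 6.

5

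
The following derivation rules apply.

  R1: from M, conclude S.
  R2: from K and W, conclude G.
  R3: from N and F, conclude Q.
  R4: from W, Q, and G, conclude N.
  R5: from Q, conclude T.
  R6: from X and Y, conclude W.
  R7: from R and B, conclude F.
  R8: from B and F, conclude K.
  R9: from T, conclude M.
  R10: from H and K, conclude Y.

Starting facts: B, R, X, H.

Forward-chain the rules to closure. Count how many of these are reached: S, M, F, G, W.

3

From R and B, R7 gives F.
From B and F, R8 gives K.
H and K hold, so Y follows (R10).
From X and Y, R6 gives W.
From K and W, R2 gives G.
S would need M (R1), but M is never established.
M would need T (R9), but T is never established.
F: reached.
G: reached.
W: reached.
Reached: F, G, and W — 3 of the 5.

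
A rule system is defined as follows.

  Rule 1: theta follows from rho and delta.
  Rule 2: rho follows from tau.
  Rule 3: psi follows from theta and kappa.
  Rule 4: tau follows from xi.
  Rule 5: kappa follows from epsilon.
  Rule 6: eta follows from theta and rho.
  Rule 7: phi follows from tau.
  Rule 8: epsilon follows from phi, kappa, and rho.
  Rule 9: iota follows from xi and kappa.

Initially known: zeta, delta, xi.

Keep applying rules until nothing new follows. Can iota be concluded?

iota would need xi and kappa (Rule 9), but kappa is never established.

No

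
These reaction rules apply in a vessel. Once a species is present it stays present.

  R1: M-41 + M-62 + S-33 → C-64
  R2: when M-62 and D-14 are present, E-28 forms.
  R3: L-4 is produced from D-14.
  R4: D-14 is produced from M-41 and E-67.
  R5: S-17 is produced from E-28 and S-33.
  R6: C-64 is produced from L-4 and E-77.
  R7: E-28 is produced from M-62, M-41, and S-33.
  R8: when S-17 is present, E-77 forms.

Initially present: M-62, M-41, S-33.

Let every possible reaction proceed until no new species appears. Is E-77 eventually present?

M-62, M-41, and S-33 present → E-28 forms (R7).
E-28 and S-33 present → S-17 forms (R5).
S-17 present → E-77 forms (R8).

Yes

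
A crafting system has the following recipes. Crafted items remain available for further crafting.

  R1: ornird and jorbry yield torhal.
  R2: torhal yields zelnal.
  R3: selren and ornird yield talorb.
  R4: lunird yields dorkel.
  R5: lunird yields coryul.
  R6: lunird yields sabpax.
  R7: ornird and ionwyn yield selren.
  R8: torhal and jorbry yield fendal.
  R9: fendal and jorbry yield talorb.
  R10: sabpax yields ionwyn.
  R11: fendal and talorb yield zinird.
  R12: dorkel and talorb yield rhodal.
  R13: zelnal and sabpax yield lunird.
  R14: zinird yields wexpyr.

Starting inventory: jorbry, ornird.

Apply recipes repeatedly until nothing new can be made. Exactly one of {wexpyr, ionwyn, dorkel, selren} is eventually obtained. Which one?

Using R1, ornird and jorbry make torhal.
Using R8, torhal and jorbry make fendal.
fendal and jorbry → talorb (R9).
Using R11, fendal and talorb make zinird.
zinird → wexpyr (R14).
ionwyn would need sabpax (R10), but sabpax is never obtained. selren would need ornird and ionwyn (R7), but ionwyn is never obtained. dorkel would need lunird (R4), but lunird is never obtained.

wexpyr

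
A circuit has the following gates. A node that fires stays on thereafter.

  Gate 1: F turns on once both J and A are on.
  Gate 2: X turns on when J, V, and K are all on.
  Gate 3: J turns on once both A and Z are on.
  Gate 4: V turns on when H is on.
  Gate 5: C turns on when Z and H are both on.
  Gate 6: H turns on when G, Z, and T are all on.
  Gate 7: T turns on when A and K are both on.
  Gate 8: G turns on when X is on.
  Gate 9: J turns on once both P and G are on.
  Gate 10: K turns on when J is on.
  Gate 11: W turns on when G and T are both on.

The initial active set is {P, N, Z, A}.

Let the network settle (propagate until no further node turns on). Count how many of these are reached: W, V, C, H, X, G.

W would need G and T (Gate 11), but G never turns on.
V would need H (Gate 4), but H never turns on.
C would need Z and H (Gate 5), but H never turns on.
H would need G, Z, and T (Gate 6), but G never turns on.
X would need J, V, and K (Gate 2), but V never turns on.
G would need X (Gate 8), but X never turns on.
None of the 6 are reached.

0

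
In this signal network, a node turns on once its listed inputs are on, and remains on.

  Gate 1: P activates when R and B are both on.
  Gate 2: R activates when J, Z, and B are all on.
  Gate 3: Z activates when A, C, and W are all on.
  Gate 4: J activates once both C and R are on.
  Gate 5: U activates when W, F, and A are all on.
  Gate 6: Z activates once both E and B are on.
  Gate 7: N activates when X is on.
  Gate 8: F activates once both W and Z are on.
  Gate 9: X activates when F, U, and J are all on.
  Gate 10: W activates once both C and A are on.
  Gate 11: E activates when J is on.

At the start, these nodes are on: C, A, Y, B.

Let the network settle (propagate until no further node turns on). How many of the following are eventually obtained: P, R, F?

Gate 10: C and A on → W on.
Gate 3: A, C, and W on → Z on.
Gate 8: W and Z on → F on.
P would need R and B (Gate 1), but R never turns on.
R would need J, Z, and B (Gate 2), but J never turns on.
F: reached.
Reached: F — 1 of the 3.

1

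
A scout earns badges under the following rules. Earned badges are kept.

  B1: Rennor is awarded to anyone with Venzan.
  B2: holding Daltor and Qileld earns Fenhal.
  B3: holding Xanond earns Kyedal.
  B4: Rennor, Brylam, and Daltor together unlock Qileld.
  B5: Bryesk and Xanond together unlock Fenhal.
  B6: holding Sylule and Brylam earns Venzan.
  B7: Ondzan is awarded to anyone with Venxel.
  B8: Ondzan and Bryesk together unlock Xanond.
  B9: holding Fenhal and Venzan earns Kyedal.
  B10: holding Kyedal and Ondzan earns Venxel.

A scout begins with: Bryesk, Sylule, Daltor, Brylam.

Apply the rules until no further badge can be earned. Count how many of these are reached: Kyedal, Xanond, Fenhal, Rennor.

3

With Sylule and Brylam, Venzan is earned (B6).
With Venzan, Rennor is earned (B1).
With Rennor, Brylam, and Daltor, Qileld is earned (B4).
With Daltor and Qileld, Fenhal is earned (B2).
With Fenhal and Venzan, Kyedal is earned (B9).
Kyedal: reached.
Xanond would need Ondzan and Bryesk (B8), but Ondzan is never earned.
Fenhal: reached.
Rennor: reached.
Reached: Kyedal, Fenhal, and Rennor — 3 of the 4.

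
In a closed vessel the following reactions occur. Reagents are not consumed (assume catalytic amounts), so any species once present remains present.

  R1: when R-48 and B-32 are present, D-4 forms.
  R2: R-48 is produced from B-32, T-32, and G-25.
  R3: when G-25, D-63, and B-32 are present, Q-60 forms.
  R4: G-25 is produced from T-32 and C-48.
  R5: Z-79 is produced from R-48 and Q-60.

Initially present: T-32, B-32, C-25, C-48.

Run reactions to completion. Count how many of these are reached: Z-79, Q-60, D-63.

Z-79 would need R-48 and Q-60 (R5), but Q-60 never forms.
Q-60 would need G-25, D-63, and B-32 (R3), but D-63 never forms.
No rule produces D-63, and it is not given.
None of the 3 are reached.

0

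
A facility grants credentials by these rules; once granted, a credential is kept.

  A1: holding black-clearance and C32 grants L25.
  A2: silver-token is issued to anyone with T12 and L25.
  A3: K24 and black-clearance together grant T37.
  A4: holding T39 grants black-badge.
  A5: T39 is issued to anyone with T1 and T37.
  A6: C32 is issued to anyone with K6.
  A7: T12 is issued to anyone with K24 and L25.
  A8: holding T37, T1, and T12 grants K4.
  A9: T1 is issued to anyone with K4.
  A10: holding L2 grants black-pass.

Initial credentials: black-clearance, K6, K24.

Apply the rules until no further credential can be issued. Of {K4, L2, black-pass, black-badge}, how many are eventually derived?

0

K4 would need T37, T1, and T12 (A8), but T1 is never granted.
No rule produces L2, and it is not given.
black-pass would need L2 (A10), but L2 is never granted.
black-badge would need T39 (A4), but T39 is never granted.
None of the 4 are reached.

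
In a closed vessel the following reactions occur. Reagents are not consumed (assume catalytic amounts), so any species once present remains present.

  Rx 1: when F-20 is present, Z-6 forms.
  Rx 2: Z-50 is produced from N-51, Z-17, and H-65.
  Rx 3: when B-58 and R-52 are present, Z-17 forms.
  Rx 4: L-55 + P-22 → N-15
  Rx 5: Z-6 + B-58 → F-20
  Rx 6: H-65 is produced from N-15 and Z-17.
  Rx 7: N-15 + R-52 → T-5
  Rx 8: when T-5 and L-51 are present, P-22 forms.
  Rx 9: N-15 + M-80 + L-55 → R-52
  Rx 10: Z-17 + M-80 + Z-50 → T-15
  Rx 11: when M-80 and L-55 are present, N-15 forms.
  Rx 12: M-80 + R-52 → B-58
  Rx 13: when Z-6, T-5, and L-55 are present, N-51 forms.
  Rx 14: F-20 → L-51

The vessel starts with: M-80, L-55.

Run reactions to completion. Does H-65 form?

M-80 and L-55 present → N-15 forms (Rx 11).
N-15, M-80, and L-55 present → R-52 forms (Rx 9).
M-80 and R-52 present → B-58 forms (Rx 12).
B-58 and R-52 present → Z-17 forms (Rx 3).
N-15 and Z-17 present → H-65 forms (Rx 6).

Yes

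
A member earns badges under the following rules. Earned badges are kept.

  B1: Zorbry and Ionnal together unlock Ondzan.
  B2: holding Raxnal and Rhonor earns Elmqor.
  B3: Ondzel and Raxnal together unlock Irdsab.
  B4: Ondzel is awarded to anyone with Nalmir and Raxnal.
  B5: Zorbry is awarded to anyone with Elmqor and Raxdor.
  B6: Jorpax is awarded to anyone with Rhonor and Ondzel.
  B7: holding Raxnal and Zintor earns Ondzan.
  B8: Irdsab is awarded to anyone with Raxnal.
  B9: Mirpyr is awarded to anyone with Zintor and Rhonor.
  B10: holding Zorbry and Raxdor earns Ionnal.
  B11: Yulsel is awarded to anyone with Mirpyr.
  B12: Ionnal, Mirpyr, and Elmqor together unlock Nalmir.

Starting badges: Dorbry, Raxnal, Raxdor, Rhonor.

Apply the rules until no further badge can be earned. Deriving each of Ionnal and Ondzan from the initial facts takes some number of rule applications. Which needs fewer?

Ionnal

Ionnal: With Raxnal and Rhonor, Elmqor is earned (B2). With Elmqor and Raxdor, Zorbry is earned (B5). With Zorbry and Raxdor, Ionnal is earned (B10). [3 rule applications]
Ondzan: With Raxnal and Rhonor, Elmqor is earned (B2). With Elmqor and Raxdor, Zorbry is earned (B5). With Zorbry and Raxdor, Ionnal is earned (B10). With Zorbry and Ionnal, Ondzan is earned (B1). [4 rule applications]
Ionnal needs fewer.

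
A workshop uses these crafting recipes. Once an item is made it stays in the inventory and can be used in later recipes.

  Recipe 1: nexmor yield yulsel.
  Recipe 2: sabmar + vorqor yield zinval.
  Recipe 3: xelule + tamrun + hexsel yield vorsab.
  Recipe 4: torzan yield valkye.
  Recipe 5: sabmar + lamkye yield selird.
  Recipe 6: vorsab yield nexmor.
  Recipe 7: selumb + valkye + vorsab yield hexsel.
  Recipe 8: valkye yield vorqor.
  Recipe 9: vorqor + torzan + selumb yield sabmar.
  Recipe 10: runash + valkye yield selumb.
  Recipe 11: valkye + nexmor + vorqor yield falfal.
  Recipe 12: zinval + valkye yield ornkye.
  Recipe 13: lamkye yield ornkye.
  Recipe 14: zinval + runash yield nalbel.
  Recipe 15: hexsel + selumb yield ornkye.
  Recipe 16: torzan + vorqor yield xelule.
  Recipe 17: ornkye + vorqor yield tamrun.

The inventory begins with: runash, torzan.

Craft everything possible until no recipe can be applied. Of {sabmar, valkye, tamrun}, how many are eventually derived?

torzan → valkye (Recipe 4).
Using Recipe 10, runash and valkye make selumb.
Using Recipe 8, valkye makes vorqor.
Using Recipe 9, vorqor, torzan, and selumb make sabmar.
sabmar + vorqor → zinval (Recipe 2).
zinval + valkye → ornkye (Recipe 12).
ornkye + vorqor → tamrun (Recipe 17).
sabmar: reached.
valkye: reached.
tamrun: reached.
All 3 are reached.

3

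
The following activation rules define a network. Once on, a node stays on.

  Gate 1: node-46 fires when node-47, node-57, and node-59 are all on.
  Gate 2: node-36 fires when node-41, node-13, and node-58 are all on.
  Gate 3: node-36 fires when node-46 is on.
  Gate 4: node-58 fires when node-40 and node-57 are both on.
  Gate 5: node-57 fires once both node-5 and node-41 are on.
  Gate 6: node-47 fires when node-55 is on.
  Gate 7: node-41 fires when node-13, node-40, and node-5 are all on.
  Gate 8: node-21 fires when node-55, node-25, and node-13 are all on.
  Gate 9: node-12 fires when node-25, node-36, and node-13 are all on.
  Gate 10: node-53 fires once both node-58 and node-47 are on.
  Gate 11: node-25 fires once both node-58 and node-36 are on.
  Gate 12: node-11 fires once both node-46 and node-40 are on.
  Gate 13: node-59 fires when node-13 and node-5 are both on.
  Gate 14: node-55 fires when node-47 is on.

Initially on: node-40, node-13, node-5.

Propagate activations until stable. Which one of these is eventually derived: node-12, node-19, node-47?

node-12

node-13, node-40, and node-5 are on, so node-41 fires (Gate 7).
node-5 and node-41 are on, so node-57 fires (Gate 5).
node-40 and node-57 are on, so node-58 fires (Gate 4).
Gate 2: node-41, node-13, and node-58 on → node-36 on.
node-58 and node-36 are on, so node-25 fires (Gate 11).
node-25, node-36, and node-13 are on, so node-12 fires (Gate 9).
No rule produces node-19, and it is not given. node-47 would need node-55 (Gate 6), but node-55 never turns on.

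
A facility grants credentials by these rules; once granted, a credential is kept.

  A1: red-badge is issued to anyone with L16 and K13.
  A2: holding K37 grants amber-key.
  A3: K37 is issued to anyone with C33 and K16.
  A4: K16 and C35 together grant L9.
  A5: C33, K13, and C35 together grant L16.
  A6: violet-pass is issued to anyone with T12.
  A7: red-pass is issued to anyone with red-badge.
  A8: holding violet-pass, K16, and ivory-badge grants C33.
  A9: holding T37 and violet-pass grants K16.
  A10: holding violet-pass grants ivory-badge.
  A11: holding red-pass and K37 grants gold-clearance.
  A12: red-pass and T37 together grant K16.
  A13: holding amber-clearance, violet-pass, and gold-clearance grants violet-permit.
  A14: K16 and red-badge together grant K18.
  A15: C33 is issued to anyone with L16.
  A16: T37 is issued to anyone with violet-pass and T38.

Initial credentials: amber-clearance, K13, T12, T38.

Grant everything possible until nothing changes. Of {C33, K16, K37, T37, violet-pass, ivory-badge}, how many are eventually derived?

Holding T12 grants violet-pass (A6).
Holding violet-pass and T38 grants T37 (A16).
Holding violet-pass grants ivory-badge (A10).
Holding T37 and violet-pass grants K16 (A9).
Holding violet-pass, K16, and ivory-badge grants C33 (A8).
Holding C33 and K16 grants K37 (A3).
C33: reached.
K16: reached.
K37: reached.
T37: reached.
violet-pass: reached.
ivory-badge: reached.
All 6 are reached.

6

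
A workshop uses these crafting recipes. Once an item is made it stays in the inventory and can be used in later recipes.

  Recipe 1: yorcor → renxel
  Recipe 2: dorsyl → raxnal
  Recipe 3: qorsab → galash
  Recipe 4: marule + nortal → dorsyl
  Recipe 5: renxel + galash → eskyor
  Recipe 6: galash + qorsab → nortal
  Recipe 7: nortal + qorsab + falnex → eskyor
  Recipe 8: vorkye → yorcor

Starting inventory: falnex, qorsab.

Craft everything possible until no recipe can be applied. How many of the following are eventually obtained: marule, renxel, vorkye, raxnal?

0

No rule produces marule, and it is not given.
renxel would need yorcor (Recipe 1), but yorcor is never obtained.
No rule produces vorkye, and it is not given.
raxnal would need dorsyl (Recipe 2), but dorsyl is never obtained.
None of the 4 are reached.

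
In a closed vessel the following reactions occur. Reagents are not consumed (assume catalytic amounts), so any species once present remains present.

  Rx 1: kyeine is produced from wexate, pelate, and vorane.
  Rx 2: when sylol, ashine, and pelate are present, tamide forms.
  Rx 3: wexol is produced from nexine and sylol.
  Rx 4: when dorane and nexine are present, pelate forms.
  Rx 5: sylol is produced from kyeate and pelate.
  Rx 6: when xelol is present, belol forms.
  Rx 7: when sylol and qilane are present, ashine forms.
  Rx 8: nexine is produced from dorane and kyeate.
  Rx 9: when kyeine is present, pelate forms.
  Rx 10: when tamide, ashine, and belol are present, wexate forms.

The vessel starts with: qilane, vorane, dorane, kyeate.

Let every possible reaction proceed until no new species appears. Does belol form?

belol would need xelol (Rx 6), but xelol never forms.

No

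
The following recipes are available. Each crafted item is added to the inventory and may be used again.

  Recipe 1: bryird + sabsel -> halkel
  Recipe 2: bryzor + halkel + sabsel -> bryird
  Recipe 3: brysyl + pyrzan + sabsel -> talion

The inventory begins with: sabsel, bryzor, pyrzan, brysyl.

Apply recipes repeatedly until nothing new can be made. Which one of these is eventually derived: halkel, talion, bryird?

brysyl + pyrzan + sabsel -> talion (Recipe 3).
bryird would need bryzor, halkel, and sabsel (Recipe 2), but halkel is never obtained. halkel would need bryird and sabsel (Recipe 1), but bryird is never obtained.

talion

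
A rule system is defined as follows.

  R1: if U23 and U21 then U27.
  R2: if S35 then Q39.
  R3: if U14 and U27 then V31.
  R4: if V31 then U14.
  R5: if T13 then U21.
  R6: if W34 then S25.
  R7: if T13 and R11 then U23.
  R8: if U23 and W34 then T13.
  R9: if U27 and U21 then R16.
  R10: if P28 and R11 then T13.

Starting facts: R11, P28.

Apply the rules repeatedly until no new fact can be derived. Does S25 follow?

No

S25 would need W34 (R6), but W34 is never established.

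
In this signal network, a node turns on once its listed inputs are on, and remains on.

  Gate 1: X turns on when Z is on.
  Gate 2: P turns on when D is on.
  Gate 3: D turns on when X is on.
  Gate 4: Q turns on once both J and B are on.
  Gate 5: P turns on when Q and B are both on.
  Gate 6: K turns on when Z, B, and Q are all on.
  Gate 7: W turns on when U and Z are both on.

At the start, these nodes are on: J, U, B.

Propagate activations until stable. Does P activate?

J and B are on, so Q turns on (Gate 4).
Gate 5: Q and B on → P on.

Yes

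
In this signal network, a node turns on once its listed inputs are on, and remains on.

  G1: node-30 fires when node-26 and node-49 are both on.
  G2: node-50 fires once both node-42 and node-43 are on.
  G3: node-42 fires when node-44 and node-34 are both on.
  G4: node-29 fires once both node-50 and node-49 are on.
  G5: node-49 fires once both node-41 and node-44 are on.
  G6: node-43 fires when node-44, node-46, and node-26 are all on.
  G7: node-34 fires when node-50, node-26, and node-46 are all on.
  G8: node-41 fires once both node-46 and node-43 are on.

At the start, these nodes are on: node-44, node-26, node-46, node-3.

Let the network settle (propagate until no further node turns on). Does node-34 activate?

No

node-34 would need node-50, node-26, and node-46 (G7), but node-50 never turns on.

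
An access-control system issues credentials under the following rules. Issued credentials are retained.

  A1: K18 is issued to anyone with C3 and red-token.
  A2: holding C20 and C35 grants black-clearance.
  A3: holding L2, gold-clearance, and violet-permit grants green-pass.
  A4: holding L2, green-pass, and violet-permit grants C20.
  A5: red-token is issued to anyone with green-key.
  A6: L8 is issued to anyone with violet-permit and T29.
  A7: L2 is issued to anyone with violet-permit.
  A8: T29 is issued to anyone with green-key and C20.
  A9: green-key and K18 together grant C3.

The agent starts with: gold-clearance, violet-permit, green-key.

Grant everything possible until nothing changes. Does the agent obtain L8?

Holding violet-permit grants L2 (A7).
Holding L2, gold-clearance, and violet-permit grants green-pass (A3).
Holding L2, green-pass, and violet-permit grants C20 (A4).
Holding green-key and C20 grants T29 (A8).
Holding violet-permit and T29 grants L8 (A6).

Yes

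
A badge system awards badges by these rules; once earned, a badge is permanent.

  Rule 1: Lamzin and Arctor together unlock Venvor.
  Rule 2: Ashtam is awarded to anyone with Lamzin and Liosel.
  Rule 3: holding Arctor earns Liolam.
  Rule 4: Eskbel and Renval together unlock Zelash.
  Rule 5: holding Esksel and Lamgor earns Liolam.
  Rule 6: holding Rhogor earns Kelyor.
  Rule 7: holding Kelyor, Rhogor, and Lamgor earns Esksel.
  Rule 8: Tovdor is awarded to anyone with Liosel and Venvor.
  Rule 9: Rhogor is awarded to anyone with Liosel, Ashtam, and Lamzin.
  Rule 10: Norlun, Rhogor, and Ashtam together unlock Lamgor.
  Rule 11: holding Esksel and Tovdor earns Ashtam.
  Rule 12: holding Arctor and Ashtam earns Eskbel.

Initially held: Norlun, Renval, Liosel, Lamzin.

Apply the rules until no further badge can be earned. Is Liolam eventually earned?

With Lamzin and Liosel, Ashtam is earned (Rule 2).
With Liosel, Ashtam, and Lamzin, Rhogor is earned (Rule 9).
With Rhogor, Kelyor is earned (Rule 6).
With Norlun, Rhogor, and Ashtam, Lamgor is earned (Rule 10).
With Kelyor, Rhogor, and Lamgor, Esksel is earned (Rule 7).
With Esksel and Lamgor, Liolam is earned (Rule 5).

Yes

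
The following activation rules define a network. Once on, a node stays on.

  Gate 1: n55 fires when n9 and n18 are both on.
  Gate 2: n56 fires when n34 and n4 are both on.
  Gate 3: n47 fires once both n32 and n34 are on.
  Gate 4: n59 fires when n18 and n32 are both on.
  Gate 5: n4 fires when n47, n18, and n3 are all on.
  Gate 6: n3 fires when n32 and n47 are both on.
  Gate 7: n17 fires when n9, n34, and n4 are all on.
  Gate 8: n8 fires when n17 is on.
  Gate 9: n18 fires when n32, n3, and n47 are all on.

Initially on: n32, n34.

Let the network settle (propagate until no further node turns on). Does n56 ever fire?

Gate 3: n32 and n34 on → n47 on.
n32 and n47 are on, so n3 fires (Gate 6).
Gate 9: n32, n3, and n47 on → n18 on.
Gate 5: n47, n18, and n3 on → n4 on.
Gate 2: n34 and n4 on → n56 on.

Yes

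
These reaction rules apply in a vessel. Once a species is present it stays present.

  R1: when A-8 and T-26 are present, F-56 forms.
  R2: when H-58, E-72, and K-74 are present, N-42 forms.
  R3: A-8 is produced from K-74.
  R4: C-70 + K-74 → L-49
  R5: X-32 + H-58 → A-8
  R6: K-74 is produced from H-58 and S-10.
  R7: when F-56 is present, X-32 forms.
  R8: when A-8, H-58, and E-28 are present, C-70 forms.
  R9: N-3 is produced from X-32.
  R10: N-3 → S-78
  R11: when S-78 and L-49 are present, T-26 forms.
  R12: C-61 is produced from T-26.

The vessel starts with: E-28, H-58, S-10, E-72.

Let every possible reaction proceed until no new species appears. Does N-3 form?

N-3 would need X-32 (R9), but X-32 never forms.

No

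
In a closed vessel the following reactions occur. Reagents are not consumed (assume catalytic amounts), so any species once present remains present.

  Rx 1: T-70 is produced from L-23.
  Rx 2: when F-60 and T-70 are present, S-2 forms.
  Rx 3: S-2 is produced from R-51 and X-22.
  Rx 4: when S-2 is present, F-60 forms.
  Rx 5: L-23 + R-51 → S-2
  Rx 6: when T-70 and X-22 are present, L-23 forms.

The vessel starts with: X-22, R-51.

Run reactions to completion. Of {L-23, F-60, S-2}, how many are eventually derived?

2

R-51 and X-22 present → S-2 forms (Rx 3).
S-2 present → F-60 forms (Rx 4).
L-23 would need T-70 and X-22 (Rx 6), but T-70 never forms.
F-60: reached.
S-2: reached.
Reached: F-60 and S-2 — 2 of the 3.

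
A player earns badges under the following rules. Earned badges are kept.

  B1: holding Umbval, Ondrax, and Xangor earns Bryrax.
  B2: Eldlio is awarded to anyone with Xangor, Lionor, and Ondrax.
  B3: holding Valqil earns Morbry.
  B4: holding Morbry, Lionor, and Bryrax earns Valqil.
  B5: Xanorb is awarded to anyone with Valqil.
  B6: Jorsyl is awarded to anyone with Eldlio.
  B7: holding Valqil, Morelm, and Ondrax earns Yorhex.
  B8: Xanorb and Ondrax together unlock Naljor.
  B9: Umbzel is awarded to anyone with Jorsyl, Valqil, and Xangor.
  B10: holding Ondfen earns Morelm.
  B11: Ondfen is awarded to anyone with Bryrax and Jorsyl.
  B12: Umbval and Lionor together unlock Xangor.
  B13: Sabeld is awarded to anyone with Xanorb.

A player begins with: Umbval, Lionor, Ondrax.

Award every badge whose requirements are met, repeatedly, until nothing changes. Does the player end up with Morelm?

With Umbval and Lionor, Xangor is earned (B12).
With Umbval, Ondrax, and Xangor, Bryrax is earned (B1).
With Xangor, Lionor, and Ondrax, Eldlio is earned (B2).
With Eldlio, Jorsyl is earned (B6).
With Bryrax and Jorsyl, Ondfen is earned (B11).
With Ondfen, Morelm is earned (B10).

Yes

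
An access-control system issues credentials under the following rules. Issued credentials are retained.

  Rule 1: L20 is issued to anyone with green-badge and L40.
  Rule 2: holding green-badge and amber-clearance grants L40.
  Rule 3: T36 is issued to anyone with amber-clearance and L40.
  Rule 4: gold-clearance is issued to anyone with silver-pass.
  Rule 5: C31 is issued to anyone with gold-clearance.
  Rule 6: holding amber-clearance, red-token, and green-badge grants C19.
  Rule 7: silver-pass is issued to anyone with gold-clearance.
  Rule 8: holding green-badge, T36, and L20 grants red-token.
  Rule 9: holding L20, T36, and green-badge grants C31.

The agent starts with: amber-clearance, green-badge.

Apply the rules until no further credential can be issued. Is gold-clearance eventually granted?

gold-clearance would need silver-pass (Rule 4), but silver-pass is never granted.

No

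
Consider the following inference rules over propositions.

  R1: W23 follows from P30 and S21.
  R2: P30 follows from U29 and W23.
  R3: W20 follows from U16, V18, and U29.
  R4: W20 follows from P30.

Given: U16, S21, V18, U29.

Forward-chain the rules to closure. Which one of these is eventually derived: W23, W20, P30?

W20

U16, V18, and U29 hold, so W20 follows (R3).
P30 would need U29 and W23 (R2), but W23 is never established. W23 would need P30 and S21 (R1), but P30 is never established.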